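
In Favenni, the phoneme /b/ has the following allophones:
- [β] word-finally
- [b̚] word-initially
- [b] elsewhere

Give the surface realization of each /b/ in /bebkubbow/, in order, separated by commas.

[b̚], [b], [b], [b]

Occurrence 1 (position 1): word-initially → [b̚].
Occurrence 2 (position 3): no conditioning environment matches → elsewhere allophone [b].
Occurrence 3 (position 6): no conditioning environment matches → elsewhere allophone [b].
Occurrence 4 (position 7): no conditioning environment matches → elsewhere allophone [b].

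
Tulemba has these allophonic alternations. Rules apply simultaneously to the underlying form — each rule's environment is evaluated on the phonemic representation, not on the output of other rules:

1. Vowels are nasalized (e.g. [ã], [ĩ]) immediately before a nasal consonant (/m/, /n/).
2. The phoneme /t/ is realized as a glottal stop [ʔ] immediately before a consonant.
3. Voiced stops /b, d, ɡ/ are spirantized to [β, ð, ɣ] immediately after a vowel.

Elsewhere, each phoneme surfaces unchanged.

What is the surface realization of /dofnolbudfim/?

/d/ — word-initial; rule 3 does not apply here → [d].
/o/ (between /d/ and /f/) is in the target of rule 1 but the environment (before a nasal consonant) is not met → [o].
/o/ — between /n/ and /l/; rule 1 does not apply here → [o].
/b/ (between /l/ and /u/) is in the target of rule 3 but the environment (immediately after a vowel) is not met → [b].
/u/ (between /b/ and /d/) fails the environment for rule 1, so it stays [u].
Rule 3 applies to /d/ (between /u/ and /f/: immediately after a vowel) → [ð].
/i/ (between /f/ and /m/) occurs before a nasal consonant → [ĩ] by rule 1.

[dofnolbuðfĩm]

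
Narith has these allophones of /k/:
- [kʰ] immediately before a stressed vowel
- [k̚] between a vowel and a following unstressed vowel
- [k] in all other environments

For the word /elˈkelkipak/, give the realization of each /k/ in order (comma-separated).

Occurrence 1 (position 3): immediately before a stressed vowel → [kʰ].
Occurrence 2 (position 6): no conditioning environment matches → elsewhere allophone [k].
Occurrence 3 (position 10): no conditioning environment matches → elsewhere allophone [k].

[kʰ], [k], [k]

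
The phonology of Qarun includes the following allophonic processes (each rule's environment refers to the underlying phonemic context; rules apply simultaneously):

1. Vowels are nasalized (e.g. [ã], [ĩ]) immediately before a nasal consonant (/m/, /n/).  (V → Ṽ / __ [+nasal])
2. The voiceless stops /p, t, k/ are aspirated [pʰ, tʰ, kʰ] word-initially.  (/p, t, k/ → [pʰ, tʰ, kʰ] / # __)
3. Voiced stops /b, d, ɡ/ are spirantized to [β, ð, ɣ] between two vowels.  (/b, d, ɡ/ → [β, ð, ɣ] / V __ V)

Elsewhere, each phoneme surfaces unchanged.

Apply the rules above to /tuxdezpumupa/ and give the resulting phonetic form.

/t/ meets the environment for rule 2 (word-initially) → [tʰ].
/u/ (between /t/ and /x/) fails the environment for rule 1, so it stays [u].
/x/ — not in any rule's target class → [x].
/d/ (between /x/ and /e/) is in the target of rule 3 but the environment (between two vowels) is not met → [d].
/e/ (between /d/ and /z/): rule 1 targets it, but not before a nasal consonant → unchanged [e].
/z/ (between /e/ and /p/): no rule targets it → [z].
/p/ (between /z/ and /u/) is in the target of rule 2 but the environment (word-initially) is not met → [p].
/u/ (between /p/ and /m/) occurs before a nasal consonant → [ũ] by rule 1.
/m/ — not in any rule's target class → [m].
/u/ — between /m/ and /p/; rule 1 does not apply here → [u].
/p/ (between /u/ and /a/) is in the target of rule 2 but the environment (word-initially) is not met → [p].
/a/ (word-final): rule 1 targets it, but not before a nasal consonant → unchanged [a].

[tʰuxdezpũmupa]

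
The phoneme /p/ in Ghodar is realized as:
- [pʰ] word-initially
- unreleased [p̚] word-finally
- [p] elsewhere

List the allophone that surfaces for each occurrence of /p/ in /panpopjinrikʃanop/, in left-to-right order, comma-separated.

Occurrence 1 (position 1): word-initially → [pʰ].
Occurrence 2 (position 4): no conditioning environment matches → elsewhere allophone [p].
Occurrence 3 (position 6): no conditioning environment matches → elsewhere allophone [p].
Occurrence 4 (position 17): word-finally → [p̚].

[pʰ], [p], [p], [p̚]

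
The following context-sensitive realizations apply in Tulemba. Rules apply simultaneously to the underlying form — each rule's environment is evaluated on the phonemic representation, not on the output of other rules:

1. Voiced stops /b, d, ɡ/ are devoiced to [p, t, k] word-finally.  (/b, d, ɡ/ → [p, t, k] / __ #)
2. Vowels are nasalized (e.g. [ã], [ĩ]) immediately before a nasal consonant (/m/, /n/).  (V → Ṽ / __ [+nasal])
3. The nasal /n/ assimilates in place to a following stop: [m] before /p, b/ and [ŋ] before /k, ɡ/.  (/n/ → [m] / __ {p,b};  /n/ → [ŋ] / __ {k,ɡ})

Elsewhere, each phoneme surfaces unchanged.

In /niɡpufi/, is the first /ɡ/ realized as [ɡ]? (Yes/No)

Yes

/ɡ/ — between /i/ and /p/; rule 1 does not apply here → [ɡ].
The actual realization is [ɡ], which matches [ɡ].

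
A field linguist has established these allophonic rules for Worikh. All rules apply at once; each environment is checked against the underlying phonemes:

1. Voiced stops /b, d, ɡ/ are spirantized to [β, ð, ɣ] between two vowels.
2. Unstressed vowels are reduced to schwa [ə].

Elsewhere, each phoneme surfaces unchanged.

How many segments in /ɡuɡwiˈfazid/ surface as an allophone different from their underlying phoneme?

Segments that undergo a rule: /u/ → [ə] (rule 2); /i/ → [ə] (rule 2); /i/ → [ə] (rule 2).
All other segments surface unchanged.

3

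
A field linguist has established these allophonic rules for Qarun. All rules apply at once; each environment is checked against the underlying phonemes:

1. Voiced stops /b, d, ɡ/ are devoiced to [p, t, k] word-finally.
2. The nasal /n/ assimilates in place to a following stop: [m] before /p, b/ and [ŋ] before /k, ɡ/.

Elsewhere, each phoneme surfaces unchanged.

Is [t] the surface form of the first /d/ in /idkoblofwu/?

/d/ (between /i/ and /k/) fails the environment for rule 1, so it stays [d].
The actual realization is [d], not [t].

No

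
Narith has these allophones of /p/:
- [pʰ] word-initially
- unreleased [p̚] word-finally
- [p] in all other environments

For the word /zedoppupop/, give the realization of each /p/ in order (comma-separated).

[p], [p], [p], [p̚]

Occurrence 1 (position 5): no conditioning environment matches → elsewhere allophone [p].
Occurrence 2 (position 6): no conditioning environment matches → elsewhere allophone [p].
Occurrence 3 (position 8): no conditioning environment matches → elsewhere allophone [p].
Occurrence 4 (position 10): word-finally → [p̚].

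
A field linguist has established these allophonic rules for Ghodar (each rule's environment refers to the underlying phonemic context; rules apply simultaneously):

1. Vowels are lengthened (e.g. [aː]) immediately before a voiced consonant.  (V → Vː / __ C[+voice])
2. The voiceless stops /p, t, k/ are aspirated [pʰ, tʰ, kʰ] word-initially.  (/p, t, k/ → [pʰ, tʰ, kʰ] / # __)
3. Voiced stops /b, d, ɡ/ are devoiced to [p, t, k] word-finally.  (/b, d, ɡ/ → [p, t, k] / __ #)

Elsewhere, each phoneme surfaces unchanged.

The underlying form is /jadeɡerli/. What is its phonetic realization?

/j/ — not in any rule's target class → [j].
/a/ (between /j/ and /d/): before a voiced consonant, so rule 1 applies → [aː].
/d/ (between /a/ and /e/) fails the environment for rule 3, so it stays [d].
/e/ — between /d/ and /ɡ/, before a voiced consonant — surfaces as [eː] (rule 1).
/ɡ/ (between /e/ and /e/): rule 3 targets it, but not word-finally → unchanged [ɡ].
/e/ — between /ɡ/ and /r/, before a voiced consonant — surfaces as [eː] (rule 1).
/r/ (between /e/ and /l/) is unaffected → [r].
/l/ (between /r/ and /i/) is unaffected → [l].
/i/ (word-final) fails the environment for rule 1, so it stays [i].

[jaːdeːɡeːrli]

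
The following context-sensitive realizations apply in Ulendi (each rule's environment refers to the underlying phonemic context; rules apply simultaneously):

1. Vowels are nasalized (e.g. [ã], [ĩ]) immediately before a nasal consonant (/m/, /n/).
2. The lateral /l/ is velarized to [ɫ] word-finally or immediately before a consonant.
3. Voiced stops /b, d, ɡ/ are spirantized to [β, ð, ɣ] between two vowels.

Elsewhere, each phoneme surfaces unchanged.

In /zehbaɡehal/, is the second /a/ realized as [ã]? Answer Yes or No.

/a/ — between /h/ and /l/; rule 1 does not apply here → [a].
The actual realization is [a], not [ã].

No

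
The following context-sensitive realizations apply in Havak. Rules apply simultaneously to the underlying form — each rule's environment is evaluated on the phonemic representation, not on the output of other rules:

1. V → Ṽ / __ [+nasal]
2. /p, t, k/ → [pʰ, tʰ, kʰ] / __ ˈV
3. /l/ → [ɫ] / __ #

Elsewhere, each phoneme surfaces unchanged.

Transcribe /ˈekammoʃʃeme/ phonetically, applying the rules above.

[ˈekãmmoʃʃẽme]

/e/ (word-initial) fails the environment for rule 1, so it stays [e].
/k/ (between /e/ and /a/): rule 2 targets it, but not immediately before a stressed vowel → unchanged [k].
/a/ — between /k/ and /m/, before a nasal consonant — surfaces as [ã] (rule 1).
/m/ (between /a/ and /m/): no rule targets it → [m].
/m/ (between /m/ and /o/) is unaffected → [m].
/o/ (between /m/ and /ʃ/): rule 1 targets it, but not before a nasal consonant → unchanged [o].
/ʃ/ (between /o/ and /ʃ/): no rule targets it → [ʃ].
/ʃ/ stays [ʃ].
/e/ (between /ʃ/ and /m/): before a nasal consonant, so rule 1 applies → [ẽ].
/m/ (between /e/ and /e/) is unaffected → [m].
/e/ (word-final) fails the environment for rule 1, so it stays [e].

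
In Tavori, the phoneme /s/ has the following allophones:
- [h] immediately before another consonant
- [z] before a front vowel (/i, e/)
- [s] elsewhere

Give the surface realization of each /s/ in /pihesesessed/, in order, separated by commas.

Occurrence 1 (position 5): before a front vowel (/i, e/) → [z].
Occurrence 2 (position 7): before a front vowel (/i, e/) → [z].
Occurrence 3 (position 9): immediately before another consonant → [h].
Occurrence 4 (position 10): before a front vowel (/i, e/) → [z].

[z], [z], [h], [z]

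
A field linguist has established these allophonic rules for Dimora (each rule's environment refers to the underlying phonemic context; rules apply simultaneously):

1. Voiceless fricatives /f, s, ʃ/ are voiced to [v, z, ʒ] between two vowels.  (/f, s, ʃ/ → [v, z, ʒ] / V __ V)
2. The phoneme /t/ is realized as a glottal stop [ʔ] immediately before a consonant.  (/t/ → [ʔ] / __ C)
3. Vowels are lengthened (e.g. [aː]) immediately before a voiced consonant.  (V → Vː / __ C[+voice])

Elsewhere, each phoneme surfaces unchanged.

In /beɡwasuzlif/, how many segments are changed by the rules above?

3

Segments that undergo a rule: /e/ → [eː] (rule 3); /s/ → [z] (rule 1); /u/ → [uː] (rule 3).
All other segments surface unchanged.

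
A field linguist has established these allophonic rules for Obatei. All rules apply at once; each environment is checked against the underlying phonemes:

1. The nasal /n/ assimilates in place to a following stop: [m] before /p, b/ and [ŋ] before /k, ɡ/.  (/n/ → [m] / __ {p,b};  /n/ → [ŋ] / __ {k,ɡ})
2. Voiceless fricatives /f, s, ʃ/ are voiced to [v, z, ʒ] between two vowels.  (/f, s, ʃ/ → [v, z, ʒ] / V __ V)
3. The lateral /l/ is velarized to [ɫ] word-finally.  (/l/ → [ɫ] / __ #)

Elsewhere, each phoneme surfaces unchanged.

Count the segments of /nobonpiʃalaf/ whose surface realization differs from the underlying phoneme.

Segments that undergo a rule: /n/ → [m] (rule 1); /ʃ/ → [ʒ] (rule 2).
All other segments surface unchanged.

2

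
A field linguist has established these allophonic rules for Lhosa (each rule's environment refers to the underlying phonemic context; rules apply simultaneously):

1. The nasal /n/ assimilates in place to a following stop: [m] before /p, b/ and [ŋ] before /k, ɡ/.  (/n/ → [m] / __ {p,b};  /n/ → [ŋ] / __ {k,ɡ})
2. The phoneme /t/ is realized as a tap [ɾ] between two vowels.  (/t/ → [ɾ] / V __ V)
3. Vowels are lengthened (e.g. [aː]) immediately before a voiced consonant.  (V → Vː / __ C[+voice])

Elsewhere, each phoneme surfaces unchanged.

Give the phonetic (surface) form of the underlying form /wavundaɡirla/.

[waːvuːndaːɡiːrla]

/w/ (word-initial) is unaffected → [w].
/a/ (between /w/ and /v/): before a voiced consonant, so rule 3 applies → [aː].
/v/ (between /a/ and /u/): no rule targets it → [v].
Rule 3 applies to /u/ (between /v/ and /n/: before a voiced consonant) → [uː].
/n/ (between /u/ and /d/) is in the target of rule 1 but the environment (before a labial or velar stop) is not met → [n].
/d/ stays [d].
/a/ meets the environment for rule 3 (before a voiced consonant) → [aː].
/ɡ/ stays [ɡ].
/i/ — between /ɡ/ and /r/, before a voiced consonant — surfaces as [iː] (rule 3).
/r/ (between /i/ and /l/): no rule targets it → [r].
/l/ (between /r/ and /a/) is unaffected → [l].
/a/ (word-final) is in the target of rule 3 but the environment (before a voiced consonant) is not met → [a].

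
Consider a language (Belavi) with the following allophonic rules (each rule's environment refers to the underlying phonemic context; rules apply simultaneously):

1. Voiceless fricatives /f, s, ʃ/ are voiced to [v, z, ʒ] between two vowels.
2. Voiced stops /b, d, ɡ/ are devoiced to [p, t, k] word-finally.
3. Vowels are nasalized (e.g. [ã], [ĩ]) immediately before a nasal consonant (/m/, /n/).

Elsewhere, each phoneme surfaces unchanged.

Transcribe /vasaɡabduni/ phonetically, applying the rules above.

[vazaɡabdũni]

/v/ (word-initial): no rule targets it → [v].
/a/ (between /v/ and /s/) fails the environment for rule 3, so it stays [a].
/s/ — between /a/ and /a/, between two vowels — surfaces as [z] (rule 1).
/a/ (between /s/ and /ɡ/) fails the environment for rule 3, so it stays [a].
/ɡ/ (between /a/ and /a/): rule 2 targets it, but not word-finally → unchanged [ɡ].
/a/ (between /ɡ/ and /b/) fails the environment for rule 3, so it stays [a].
/b/ (between /a/ and /d/): rule 2 targets it, but not word-finally → unchanged [b].
/d/ (between /b/ and /u/): rule 2 targets it, but not word-finally → unchanged [d].
/u/ (between /d/ and /n/): before a nasal consonant, so rule 3 applies → [ũ].
/n/ (between /u/ and /i/): no rule targets it → [n].
/i/ (word-final): rule 3 targets it, but not before a nasal consonant → unchanged [i].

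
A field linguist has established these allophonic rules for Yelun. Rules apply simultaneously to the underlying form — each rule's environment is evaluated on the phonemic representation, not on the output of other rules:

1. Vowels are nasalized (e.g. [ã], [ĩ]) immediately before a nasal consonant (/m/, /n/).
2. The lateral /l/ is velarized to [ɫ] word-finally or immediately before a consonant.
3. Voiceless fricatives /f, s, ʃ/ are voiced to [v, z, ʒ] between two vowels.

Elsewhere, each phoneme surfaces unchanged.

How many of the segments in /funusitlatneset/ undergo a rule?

3

Segments that undergo a rule: /u/ → [ũ] (rule 1); /s/ → [z] (rule 3); /s/ → [z] (rule 3).
All other segments surface unchanged.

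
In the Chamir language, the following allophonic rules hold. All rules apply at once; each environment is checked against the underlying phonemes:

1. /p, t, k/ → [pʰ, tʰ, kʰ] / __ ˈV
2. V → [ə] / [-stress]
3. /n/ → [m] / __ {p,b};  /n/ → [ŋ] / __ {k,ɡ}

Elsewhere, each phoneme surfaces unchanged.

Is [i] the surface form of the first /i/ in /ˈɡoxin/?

/i/ (between /x/ and /n/) occurs in an unstressed syllable → [ə] by rule 2.
The actual realization is [ə], not [i].

No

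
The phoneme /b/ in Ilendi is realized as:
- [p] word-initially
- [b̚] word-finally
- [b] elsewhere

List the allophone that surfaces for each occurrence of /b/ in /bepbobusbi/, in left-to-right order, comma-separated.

Occurrence 1 (position 1): word-initially → [p].
Occurrence 2 (position 4): no conditioning environment matches → elsewhere allophone [b].
Occurrence 3 (position 6): no conditioning environment matches → elsewhere allophone [b].
Occurrence 4 (position 9): no conditioning environment matches → elsewhere allophone [b].

[p], [b], [b], [b]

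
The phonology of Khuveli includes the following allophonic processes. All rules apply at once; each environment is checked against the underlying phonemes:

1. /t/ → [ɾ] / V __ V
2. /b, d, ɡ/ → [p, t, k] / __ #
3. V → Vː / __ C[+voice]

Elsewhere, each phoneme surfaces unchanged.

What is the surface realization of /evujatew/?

[eːvuːjaɾeːw]

/e/ meets the environment for rule 3 (before a voiced consonant) → [eː].
/v/ (between /e/ and /u/) is unaffected → [v].
/u/ (between /v/ and /j/) occurs before a voiced consonant → [uː] by rule 3.
/j/ — not in any rule's target class → [j].
/a/ (between /j/ and /t/) is in the target of rule 3 but the environment (before a voiced consonant) is not met → [a].
/t/ (between /a/ and /e/): between two vowels, so rule 1 applies → [ɾ].
/e/ (between /t/ and /w/) occurs before a voiced consonant → [eː] by rule 3.
/w/ (word-final): no rule targets it → [w].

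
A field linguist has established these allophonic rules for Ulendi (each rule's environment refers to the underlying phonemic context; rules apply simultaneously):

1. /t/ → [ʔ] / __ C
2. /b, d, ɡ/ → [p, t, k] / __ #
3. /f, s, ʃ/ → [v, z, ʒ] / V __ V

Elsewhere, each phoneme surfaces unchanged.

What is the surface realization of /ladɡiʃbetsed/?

[ladɡiʃbeʔset]

/l/ stays [l].
/a/ (between /l/ and /d/) is unaffected → [a].
/d/ (between /a/ and /ɡ/) is in the target of rule 2 but the environment (word-finally) is not met → [d].
/ɡ/ (between /d/ and /i/) fails the environment for rule 2, so it stays [ɡ].
/i/ stays [i].
/ʃ/ — between /i/ and /b/; rule 3 does not apply here → [ʃ].
/b/ (between /ʃ/ and /e/) is in the target of rule 2 but the environment (word-finally) is not met → [b].
/e/ — not in any rule's target class → [e].
/t/ (between /e/ and /s/): immediately before a consonant, so rule 1 applies → [ʔ].
/s/ (between /t/ and /e/) fails the environment for rule 3, so it stays [s].
/e/ — not in any rule's target class → [e].
Rule 2 applies to /d/ (word-final: word-finally) → [t].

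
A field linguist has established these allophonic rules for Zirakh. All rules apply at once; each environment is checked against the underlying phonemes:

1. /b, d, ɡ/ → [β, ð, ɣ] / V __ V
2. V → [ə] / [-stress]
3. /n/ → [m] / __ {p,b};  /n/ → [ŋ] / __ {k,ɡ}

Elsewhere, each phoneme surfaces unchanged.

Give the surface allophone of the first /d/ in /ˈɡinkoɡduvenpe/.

/d/ (between /ɡ/ and /u/): rule 1 targets it, but not between two vowels → unchanged [d].

[d]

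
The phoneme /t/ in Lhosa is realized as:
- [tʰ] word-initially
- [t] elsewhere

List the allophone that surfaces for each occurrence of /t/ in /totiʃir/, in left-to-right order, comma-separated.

[tʰ], [t]

Occurrence 1 (position 1): word-initially → [tʰ].
Occurrence 2 (position 3): no conditioning environment matches → elsewhere allophone [t].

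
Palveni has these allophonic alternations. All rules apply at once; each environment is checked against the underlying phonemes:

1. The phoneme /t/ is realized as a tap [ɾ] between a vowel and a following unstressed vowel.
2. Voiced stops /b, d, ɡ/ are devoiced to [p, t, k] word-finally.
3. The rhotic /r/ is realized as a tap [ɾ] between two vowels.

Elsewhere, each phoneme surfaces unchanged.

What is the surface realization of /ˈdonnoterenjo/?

[ˈdonnoɾeɾenjo]

/d/ (word-initial) is in the target of rule 2 but the environment (word-finally) is not met → [d].
/t/ (between /o/ and /e/): between a vowel and a following unstressed vowel, so rule 1 applies → [ɾ].
/r/ meets the environment for rule 3 (between two vowels) → [ɾ].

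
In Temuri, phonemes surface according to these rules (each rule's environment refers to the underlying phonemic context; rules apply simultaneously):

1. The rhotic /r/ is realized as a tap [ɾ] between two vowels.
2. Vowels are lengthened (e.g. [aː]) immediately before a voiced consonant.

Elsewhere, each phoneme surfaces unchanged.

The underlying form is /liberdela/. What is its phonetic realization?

/l/ — not in any rule's target class → [l].
/i/ (between /l/ and /b/) occurs before a voiced consonant → [iː] by rule 2.
/b/ (between /i/ and /e/): no rule targets it → [b].
/e/ (between /b/ and /r/) occurs before a voiced consonant → [eː] by rule 2.
/r/ — between /e/ and /d/; rule 1 does not apply here → [r].
/d/ (between /r/ and /e/) is unaffected → [d].
/e/ — between /d/ and /l/, before a voiced consonant — surfaces as [eː] (rule 2).
/l/ stays [l].
/a/ (word-final) fails the environment for rule 2, so it stays [a].

[liːbeːrdeːla]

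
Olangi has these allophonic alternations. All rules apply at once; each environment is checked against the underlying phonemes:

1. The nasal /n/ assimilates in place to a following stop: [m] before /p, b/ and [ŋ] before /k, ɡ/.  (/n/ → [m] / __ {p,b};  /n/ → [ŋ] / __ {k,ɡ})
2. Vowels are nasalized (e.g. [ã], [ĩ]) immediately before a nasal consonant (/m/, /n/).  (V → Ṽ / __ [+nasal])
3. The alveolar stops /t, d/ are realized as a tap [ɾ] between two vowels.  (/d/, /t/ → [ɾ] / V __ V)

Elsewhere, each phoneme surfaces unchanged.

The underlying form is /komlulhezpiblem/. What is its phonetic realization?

[kõmlulhezpiblẽm]

/k/ — not in any rule's target class → [k].
/o/ — between /k/ and /m/, before a nasal consonant — surfaces as [õ] (rule 2).
/m/ (between /o/ and /l/): no rule targets it → [m].
/l/ stays [l].
/u/ — between /l/ and /l/; rule 2 does not apply here → [u].
/l/ (between /u/ and /h/): no rule targets it → [l].
/h/ — not in any rule's target class → [h].
/e/ (between /h/ and /z/): rule 2 targets it, but not before a nasal consonant → unchanged [e].
/z/ stays [z].
/p/ stays [p].
/i/ (between /p/ and /b/): rule 2 targets it, but not before a nasal consonant → unchanged [i].
/b/ stays [b].
/l/ — not in any rule's target class → [l].
/e/ — between /l/ and /m/, before a nasal consonant — surfaces as [ẽ] (rule 2).
/m/ — not in any rule's target class → [m].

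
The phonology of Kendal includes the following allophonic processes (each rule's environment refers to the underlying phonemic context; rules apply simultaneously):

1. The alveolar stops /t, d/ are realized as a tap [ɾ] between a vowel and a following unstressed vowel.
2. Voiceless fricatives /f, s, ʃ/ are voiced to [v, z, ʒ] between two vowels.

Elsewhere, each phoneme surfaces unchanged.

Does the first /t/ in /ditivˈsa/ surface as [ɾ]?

/t/ (between /i/ and /i/): between a vowel and a following unstressed vowel, so rule 1 applies → [ɾ].
The actual realization is [ɾ], which matches [ɾ].

Yes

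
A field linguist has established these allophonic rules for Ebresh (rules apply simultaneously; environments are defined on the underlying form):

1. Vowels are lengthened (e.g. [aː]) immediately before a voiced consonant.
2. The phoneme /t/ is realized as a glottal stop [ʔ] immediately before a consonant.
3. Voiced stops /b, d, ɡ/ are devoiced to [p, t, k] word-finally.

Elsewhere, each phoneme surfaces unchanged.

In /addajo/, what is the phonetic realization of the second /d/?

[d]

/d/ (between /d/ and /a/) is in the target of rule 3 but the environment (word-finally) is not met → [d].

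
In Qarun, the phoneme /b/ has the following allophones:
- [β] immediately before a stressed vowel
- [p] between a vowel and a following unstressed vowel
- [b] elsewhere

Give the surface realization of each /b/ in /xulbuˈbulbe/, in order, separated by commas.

Occurrence 1 (position 4): no conditioning environment matches → elsewhere allophone [b].
Occurrence 2 (position 6): immediately before a stressed vowel → [β].
Occurrence 3 (position 9): no conditioning environment matches → elsewhere allophone [b].

[b], [β], [b]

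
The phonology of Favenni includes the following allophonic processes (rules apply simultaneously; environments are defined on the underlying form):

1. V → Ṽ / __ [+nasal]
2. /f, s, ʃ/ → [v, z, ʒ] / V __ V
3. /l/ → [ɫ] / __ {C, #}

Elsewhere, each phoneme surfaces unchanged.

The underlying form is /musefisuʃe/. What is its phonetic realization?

[muzevizuʒe]

/m/ (word-initial) is unaffected → [m].
/u/ (between /m/ and /s/): rule 1 targets it, but not before a nasal consonant → unchanged [u].
/s/ meets the environment for rule 2 (between two vowels) → [z].
/e/ (between /s/ and /f/) fails the environment for rule 1, so it stays [e].
Rule 2 applies to /f/ (between /e/ and /i/: between two vowels) → [v].
/i/ (between /f/ and /s/) is in the target of rule 1 but the environment (before a nasal consonant) is not met → [i].
/s/ (between /i/ and /u/) occurs between two vowels → [z] by rule 2.
/u/ — between /s/ and /ʃ/; rule 1 does not apply here → [u].
/ʃ/ (between /u/ and /e/): between two vowels, so rule 2 applies → [ʒ].
/e/ (word-final) fails the environment for rule 1, so it stays [e].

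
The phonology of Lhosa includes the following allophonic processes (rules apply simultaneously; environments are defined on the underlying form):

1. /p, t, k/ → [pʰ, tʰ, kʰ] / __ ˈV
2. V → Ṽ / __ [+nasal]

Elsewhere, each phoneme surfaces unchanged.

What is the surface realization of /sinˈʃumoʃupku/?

/i/ (between /s/ and /n/) occurs before a nasal consonant → [ĩ] by rule 2.
/u/ (between /ʃ/ and /m/) occurs before a nasal consonant → [ũ] by rule 2.
/o/ (between /m/ and /ʃ/) is in the target of rule 2 but the environment (before a nasal consonant) is not met → [o].
/u/ (between /ʃ/ and /p/) is in the target of rule 2 but the environment (before a nasal consonant) is not met → [u].
/p/ (between /u/ and /k/): rule 1 targets it, but not immediately before a stressed vowel → unchanged [p].
/k/ (between /p/ and /u/) fails the environment for rule 1, so it stays [k].
/u/ (word-final): rule 2 targets it, but not before a nasal consonant → unchanged [u].

[sĩnˈʃũmoʃupku]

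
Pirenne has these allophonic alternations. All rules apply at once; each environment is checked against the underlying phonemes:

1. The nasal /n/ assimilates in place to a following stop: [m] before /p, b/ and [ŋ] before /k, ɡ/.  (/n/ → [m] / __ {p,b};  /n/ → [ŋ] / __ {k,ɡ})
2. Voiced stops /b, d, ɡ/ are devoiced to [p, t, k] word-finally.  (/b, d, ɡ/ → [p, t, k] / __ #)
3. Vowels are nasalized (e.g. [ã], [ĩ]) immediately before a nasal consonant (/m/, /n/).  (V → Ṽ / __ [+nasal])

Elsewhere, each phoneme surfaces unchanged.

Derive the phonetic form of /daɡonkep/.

/d/ (word-initial) fails the environment for rule 2, so it stays [d].
/a/ (between /d/ and /ɡ/) is in the target of rule 3 but the environment (before a nasal consonant) is not met → [a].
/ɡ/ — between /a/ and /o/; rule 2 does not apply here → [ɡ].
/o/ (between /ɡ/ and /n/) occurs before a nasal consonant → [õ] by rule 3.
/n/ meets the environment for rule 1 (before a labial or velar stop) → [ŋ].
/k/ — not in any rule's target class → [k].
/e/ (between /k/ and /p/) is in the target of rule 3 but the environment (before a nasal consonant) is not met → [e].
/p/ (word-final): no rule targets it → [p].

[daɡõŋkep]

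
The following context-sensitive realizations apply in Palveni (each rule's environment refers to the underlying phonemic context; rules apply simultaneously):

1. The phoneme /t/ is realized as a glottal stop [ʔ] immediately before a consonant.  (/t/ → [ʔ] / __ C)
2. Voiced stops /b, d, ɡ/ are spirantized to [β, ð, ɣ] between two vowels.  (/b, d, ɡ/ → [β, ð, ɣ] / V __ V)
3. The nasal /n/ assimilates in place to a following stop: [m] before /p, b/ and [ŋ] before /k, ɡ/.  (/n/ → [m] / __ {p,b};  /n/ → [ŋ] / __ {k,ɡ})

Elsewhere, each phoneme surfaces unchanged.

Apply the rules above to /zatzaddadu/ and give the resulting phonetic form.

/z/ (word-initial): no rule targets it → [z].
/a/ — not in any rule's target class → [a].
/t/ — between /a/ and /z/, immediately before a consonant — surfaces as [ʔ] (rule 1).
/z/ (between /t/ and /a/) is unaffected → [z].
/a/ (between /z/ and /d/) is unaffected → [a].
/d/ (between /a/ and /d/) is in the target of rule 2 but the environment (between two vowels) is not met → [d].
/d/ — between /d/ and /a/; rule 2 does not apply here → [d].
/a/ (between /d/ and /d/): no rule targets it → [a].
/d/ (between /a/ and /u/): between two vowels, so rule 2 applies → [ð].
/u/ — not in any rule's target class → [u].

[zaʔzaddaðu]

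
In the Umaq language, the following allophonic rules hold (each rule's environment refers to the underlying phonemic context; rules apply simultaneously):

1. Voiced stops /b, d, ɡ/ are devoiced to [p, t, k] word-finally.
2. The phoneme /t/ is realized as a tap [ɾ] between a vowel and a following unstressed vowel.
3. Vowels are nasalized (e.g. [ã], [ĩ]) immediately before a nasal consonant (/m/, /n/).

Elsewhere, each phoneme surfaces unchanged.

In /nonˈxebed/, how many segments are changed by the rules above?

Segments that undergo a rule: /o/ → [õ] (rule 3); /d/ → [t] (rule 1).
All other segments surface unchanged.

2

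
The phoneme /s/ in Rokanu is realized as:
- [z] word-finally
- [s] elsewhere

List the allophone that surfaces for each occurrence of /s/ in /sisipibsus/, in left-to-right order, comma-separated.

Occurrence 1 (position 1): no conditioning environment matches → elsewhere allophone [s].
Occurrence 2 (position 3): no conditioning environment matches → elsewhere allophone [s].
Occurrence 3 (position 8): no conditioning environment matches → elsewhere allophone [s].
Occurrence 4 (position 10): word-finally → [z].

[s], [s], [s], [z]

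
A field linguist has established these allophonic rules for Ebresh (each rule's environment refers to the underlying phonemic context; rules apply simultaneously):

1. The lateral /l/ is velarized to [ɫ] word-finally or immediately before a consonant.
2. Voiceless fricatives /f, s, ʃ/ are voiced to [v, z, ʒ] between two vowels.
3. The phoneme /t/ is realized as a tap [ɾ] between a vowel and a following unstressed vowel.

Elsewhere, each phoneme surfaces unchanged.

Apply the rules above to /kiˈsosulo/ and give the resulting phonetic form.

[kiˈzozulo]

/k/ — not in any rule's target class → [k].
/i/ stays [i].
/s/ (between /i/ and /o/) occurs between two vowels → [z] by rule 2.
/o/ stays [o].
/s/ meets the environment for rule 2 (between two vowels) → [z].
/u/ stays [u].
/l/ (between /u/ and /o/): rule 1 targets it, but not word-finally or immediately before a consonant → unchanged [l].
/o/ stays [o].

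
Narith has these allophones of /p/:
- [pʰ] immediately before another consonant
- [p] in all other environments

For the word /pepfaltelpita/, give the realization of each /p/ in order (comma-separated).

[p], [pʰ], [p]

Occurrence 1 (position 1): no conditioning environment matches → elsewhere allophone [p].
Occurrence 2 (position 3): immediately before another consonant → [pʰ].
Occurrence 3 (position 10): no conditioning environment matches → elsewhere allophone [p].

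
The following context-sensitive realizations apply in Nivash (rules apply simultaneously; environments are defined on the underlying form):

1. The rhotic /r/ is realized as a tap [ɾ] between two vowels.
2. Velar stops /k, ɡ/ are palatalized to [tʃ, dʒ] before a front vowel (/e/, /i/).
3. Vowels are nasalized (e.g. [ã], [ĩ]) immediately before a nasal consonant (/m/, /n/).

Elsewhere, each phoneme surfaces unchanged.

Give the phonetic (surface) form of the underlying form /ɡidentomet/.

[dʒidẽntõmet]

/ɡ/ meets the environment for rule 2 (before a front vowel) → [dʒ].
/i/ (between /ɡ/ and /d/): rule 3 targets it, but not before a nasal consonant → unchanged [i].
/d/ (between /i/ and /e/): no rule targets it → [d].
/e/ (between /d/ and /n/) occurs before a nasal consonant → [ẽ] by rule 3.
/n/ — not in any rule's target class → [n].
/t/ (between /n/ and /o/): no rule targets it → [t].
/o/ (between /t/ and /m/): before a nasal consonant, so rule 3 applies → [õ].
/m/ (between /o/ and /e/): no rule targets it → [m].
/e/ (between /m/ and /t/) is in the target of rule 3 but the environment (before a nasal consonant) is not met → [e].
/t/ stays [t].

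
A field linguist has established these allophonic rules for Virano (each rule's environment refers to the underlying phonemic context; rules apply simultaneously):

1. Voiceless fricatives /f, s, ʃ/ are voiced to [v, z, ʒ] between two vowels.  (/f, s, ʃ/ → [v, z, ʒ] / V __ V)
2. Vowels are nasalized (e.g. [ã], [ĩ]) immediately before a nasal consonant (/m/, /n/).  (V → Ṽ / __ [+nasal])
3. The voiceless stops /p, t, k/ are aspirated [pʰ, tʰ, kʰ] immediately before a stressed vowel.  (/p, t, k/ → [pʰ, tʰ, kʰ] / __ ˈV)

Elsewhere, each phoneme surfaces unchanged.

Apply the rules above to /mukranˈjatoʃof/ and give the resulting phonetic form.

[mukrãnˈjatoʒof]

/u/ (between /m/ and /k/) fails the environment for rule 2, so it stays [u].
/k/ (between /u/ and /r/) fails the environment for rule 3, so it stays [k].
/a/ (between /r/ and /n/): before a nasal consonant, so rule 2 applies → [ã].
/a/ (between /j/ and /t/) fails the environment for rule 2, so it stays [a].
/t/ (between /a/ and /o/): rule 3 targets it, but not immediately before a stressed vowel → unchanged [t].
/o/ (between /t/ and /ʃ/): rule 2 targets it, but not before a nasal consonant → unchanged [o].
/ʃ/ — between /o/ and /o/, between two vowels — surfaces as [ʒ] (rule 1).
/o/ (between /ʃ/ and /f/): rule 2 targets it, but not before a nasal consonant → unchanged [o].
/f/ (word-final): rule 1 targets it, but not between two vowels → unchanged [f].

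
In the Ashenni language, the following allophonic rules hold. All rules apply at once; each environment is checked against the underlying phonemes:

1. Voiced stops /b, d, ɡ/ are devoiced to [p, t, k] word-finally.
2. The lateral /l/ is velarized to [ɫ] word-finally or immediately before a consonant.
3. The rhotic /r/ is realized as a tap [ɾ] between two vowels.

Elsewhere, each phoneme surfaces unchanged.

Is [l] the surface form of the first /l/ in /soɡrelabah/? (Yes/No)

Yes

/l/ — between /e/ and /a/; rule 2 does not apply here → [l].
The actual realization is [l], which matches [l].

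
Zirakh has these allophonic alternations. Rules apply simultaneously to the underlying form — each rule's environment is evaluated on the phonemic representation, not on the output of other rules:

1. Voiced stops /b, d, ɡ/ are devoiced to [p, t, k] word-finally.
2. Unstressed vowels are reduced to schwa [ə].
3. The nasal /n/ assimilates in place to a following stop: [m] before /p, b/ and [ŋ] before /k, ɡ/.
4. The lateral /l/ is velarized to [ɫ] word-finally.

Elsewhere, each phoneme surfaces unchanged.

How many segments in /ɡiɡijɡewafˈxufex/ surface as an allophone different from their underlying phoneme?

5

Segments that undergo a rule: /i/ → [ə] (rule 2); /i/ → [ə] (rule 2); /e/ → [ə] (rule 2); /a/ → [ə] (rule 2); /e/ → [ə] (rule 2).
All other segments surface unchanged.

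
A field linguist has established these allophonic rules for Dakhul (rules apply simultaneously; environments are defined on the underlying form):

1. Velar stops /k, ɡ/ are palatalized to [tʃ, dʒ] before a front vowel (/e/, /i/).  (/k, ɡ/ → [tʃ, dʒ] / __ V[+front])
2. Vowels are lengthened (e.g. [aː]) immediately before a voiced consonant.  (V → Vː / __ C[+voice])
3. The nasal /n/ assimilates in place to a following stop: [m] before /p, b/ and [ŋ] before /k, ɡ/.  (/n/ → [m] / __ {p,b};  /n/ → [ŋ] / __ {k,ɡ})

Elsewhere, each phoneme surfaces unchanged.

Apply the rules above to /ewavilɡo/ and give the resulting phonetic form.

/e/ (word-initial): before a voiced consonant, so rule 2 applies → [eː].
/a/ (between /w/ and /v/) occurs before a voiced consonant → [aː] by rule 2.
/i/ (between /v/ and /l/): before a voiced consonant, so rule 2 applies → [iː].
/ɡ/ (between /l/ and /o/) fails the environment for rule 1, so it stays [ɡ].
/o/ (word-final) is in the target of rule 2 but the environment (before a voiced consonant) is not met → [o].

[eːwaːviːlɡo]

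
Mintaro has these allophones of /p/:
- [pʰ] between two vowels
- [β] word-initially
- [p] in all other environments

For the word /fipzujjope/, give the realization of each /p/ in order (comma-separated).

Occurrence 1 (position 3): no conditioning environment matches → elsewhere allophone [p].
Occurrence 2 (position 9): between two vowels → [pʰ].

[p], [pʰ]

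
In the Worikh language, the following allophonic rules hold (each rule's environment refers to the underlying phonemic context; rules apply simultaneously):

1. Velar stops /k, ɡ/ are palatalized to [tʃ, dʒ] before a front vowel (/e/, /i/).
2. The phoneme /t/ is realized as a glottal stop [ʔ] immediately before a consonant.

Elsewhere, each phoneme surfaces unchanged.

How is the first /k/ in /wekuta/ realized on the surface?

[k]

/k/ (between /e/ and /u/) is in the target of rule 1 but the environment (before a front vowel) is not met → [k].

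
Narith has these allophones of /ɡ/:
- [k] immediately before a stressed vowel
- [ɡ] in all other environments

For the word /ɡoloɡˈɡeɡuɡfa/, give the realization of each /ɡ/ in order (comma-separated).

Occurrence 1 (position 1): no conditioning environment matches → elsewhere allophone [ɡ].
Occurrence 2 (position 5): no conditioning environment matches → elsewhere allophone [ɡ].
Occurrence 3 (position 6): immediately before a stressed vowel → [k].
Occurrence 4 (position 8): no conditioning environment matches → elsewhere allophone [ɡ].
Occurrence 5 (position 10): no conditioning environment matches → elsewhere allophone [ɡ].

[ɡ], [ɡ], [k], [ɡ], [ɡ]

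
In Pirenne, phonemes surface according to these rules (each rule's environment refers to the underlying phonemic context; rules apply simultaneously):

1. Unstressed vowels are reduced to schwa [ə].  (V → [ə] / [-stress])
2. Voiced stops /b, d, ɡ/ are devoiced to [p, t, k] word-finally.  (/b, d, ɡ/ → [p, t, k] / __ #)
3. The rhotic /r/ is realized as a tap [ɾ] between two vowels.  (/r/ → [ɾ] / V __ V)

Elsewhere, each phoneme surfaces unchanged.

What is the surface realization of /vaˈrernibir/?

/v/ stays [v].
/a/ meets the environment for rule 1 (in an unstressed syllable) → [ə].
/r/ (between /a/ and /e/): between two vowels, so rule 3 applies → [ɾ].
/e/ (between /r/ and /r/) fails the environment for rule 1, so it stays [e].
/r/ (between /e/ and /n/): rule 3 targets it, but not between two vowels → unchanged [r].
/n/ — not in any rule's target class → [n].
/i/ meets the environment for rule 1 (in an unstressed syllable) → [ə].
/b/ (between /i/ and /i/) is in the target of rule 2 but the environment (word-finally) is not met → [b].
Rule 1 applies to /i/ (between /b/ and /r/: in an unstressed syllable) → [ə].
/r/ (word-final) is in the target of rule 3 but the environment (between two vowels) is not met → [r].

[vəˈɾernəbər]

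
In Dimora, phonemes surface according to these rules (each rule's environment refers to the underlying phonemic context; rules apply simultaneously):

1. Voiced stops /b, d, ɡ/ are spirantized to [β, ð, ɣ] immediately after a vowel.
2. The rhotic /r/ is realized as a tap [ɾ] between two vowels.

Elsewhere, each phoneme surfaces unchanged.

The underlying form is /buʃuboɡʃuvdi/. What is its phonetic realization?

[buʃuβoɣʃuvdi]

/b/ (word-initial) is in the target of rule 1 but the environment (immediately after a vowel) is not met → [b].
/u/ stays [u].
/ʃ/ — not in any rule's target class → [ʃ].
/u/ — not in any rule's target class → [u].
Rule 1 applies to /b/ (between /u/ and /o/: immediately after a vowel) → [β].
/o/ (between /b/ and /ɡ/): no rule targets it → [o].
/ɡ/ meets the environment for rule 1 (immediately after a vowel) → [ɣ].
/ʃ/ stays [ʃ].
/u/ stays [u].
/v/ (between /u/ and /d/): no rule targets it → [v].
/d/ (between /v/ and /i/) fails the environment for rule 1, so it stays [d].
/i/ (word-final) is unaffected → [i].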